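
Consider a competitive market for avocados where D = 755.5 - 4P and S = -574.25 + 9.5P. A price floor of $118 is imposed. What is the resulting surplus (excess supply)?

Surplus = 263.25

Equilibrium price would be P* = 98.5, so the floor at 118 binds.
At P = 118: D = 283.5, S = 546.75.
Surplus = 546.75 − 283.5 = 263.25.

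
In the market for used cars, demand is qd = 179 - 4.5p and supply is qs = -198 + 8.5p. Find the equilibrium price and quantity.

p* = 29, q* = 48.5

Set qd = qs: 179 - 4.5p = -198 + 8.5p.
377 = 13p, so p* = 29.
q* = 179 − 4.5(29) = 48.5.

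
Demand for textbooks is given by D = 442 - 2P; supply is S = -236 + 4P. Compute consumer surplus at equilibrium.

Consumer surplus = 11664

Equilibrium: 442 - 2P = -236 + 4P gives P* = 113, Q* = 216.
Demand choke price (D = 0): P = 221.
CS = ½(221 − 113)(216) = 11664.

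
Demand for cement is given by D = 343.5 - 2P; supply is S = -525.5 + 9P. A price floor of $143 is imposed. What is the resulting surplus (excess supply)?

Surplus = 704

Equilibrium price would be P* = 79, so the floor at 143 binds.
At P = 143: D = 57.5, S = 761.5.
Surplus = 761.5 − 57.5 = 704.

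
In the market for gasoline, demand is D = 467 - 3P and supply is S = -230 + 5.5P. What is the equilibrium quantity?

Set D = S: 467 - 3P = -230 + 5.5P.
697 = 8.5P, so P* = 82.
Q* = 467 − 3(82) = 221.

Q* = 221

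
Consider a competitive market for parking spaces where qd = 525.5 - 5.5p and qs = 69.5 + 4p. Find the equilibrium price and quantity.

Set qd = qs: 525.5 - 5.5p = 69.5 + 4p.
456 = 9.5p, so p* = 48.
q* = 525.5 − 5.5(48) = 261.5.

p* = 48, q* = 261.5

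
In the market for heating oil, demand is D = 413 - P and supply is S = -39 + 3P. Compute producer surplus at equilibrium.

Producer surplus = 15000

Equilibrium: 413 - P = -39 + 3P gives P* = 113, Q* = 300.
Supply starts at P = 13 (where S = 0).
PS = ½(113 − 13)(300) = 15000.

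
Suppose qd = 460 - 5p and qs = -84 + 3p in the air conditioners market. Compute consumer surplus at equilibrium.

Equilibrium: 460 - 5p = -84 + 3p gives p* = 68, q* = 120.
Demand choke price (qd = 0): p = 92.
CS = ½(92 − 68)(120) = 1440.

Consumer surplus = 1440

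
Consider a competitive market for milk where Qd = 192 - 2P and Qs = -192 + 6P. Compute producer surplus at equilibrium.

Equilibrium: 192 - 2P = -192 + 6P gives P* = 48, Q* = 96.
Supply starts at P = 32 (where Qs = 0).
PS = ½(48 − 32)(96) = 768.

Producer surplus = 768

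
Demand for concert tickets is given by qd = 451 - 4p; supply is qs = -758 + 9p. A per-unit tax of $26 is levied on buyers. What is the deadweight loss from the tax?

Pre-tax equilibrium: p* = 93, q* = 79.
Tax on buyers shifts demand to qd = 451 − 4(p + 26) = 347 - 4p.
347 - 4p = -758 + 9p gives seller price ps = 85; buyers pay pb = 85 + 26 = 111.
New quantity: q = 451 − 4(111) = 7.
DWL = ½ × 26 × (79 − 7) = 936.

Deadweight loss = 936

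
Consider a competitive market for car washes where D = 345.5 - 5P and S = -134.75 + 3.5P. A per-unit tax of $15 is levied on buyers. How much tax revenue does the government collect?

Tax revenue = 8190/17

Pre-tax equilibrium: P* = 56.5, Q* = 63.
Tax on buyers shifts demand to D = 345.5 − 5(P + 15) = 270.5 - 5P.
270.5 - 5P = -134.75 + 3.5P gives seller price Ps = 1621/34; buyers pay Pb = 1621/34 + 15 = 2131/34.
New quantity: Q = 345.5 − 5(2131/34) = 546/17.
Revenue = 15 × 546/17 = 8190/17.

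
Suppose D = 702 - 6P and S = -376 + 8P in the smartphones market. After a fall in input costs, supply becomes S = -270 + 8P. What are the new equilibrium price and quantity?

P' = 486/7, Q' = 1998/7

Original equilibrium: P* = 77, Q* = 240.
New equilibrium: 702 - 6P = -270 + 8P, so 972 = 14P and P' = 486/7; Q' = 702 − 6(486/7) = 1998/7.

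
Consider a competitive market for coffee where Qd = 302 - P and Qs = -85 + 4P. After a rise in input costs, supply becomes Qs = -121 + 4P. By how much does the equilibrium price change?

ΔP = 7.2

Original equilibrium: P* = 77.4, Q* = 224.6.
New equilibrium: 302 - P = -121 + 4P, so 423 = 5P and P' = 84.6; Q' = 302 − 1(84.6) = 217.4.
Change in price: 84.6 − 77.4 = 7.2.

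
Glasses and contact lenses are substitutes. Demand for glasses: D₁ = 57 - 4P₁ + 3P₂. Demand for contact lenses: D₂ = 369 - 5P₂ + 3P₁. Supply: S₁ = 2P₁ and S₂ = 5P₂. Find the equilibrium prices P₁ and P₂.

P₁ = 559/17, P₂ = 795/17

Market 1: 57 - 4P₁ + 3P₂ = 2P₁ → 6P₁ - 3P₂ = 57.
Market 2: 10P₂ - 3P₁ = 369.
Eliminating P₂: 10×(1) + 3×(2) gives 51P₁ = 1677, so P₁ = 559/17.
Back-substitute into (2): P₂ = (369 + 3×559/17) / 10 = 795/17.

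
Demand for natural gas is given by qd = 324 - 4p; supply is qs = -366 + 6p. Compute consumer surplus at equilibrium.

Consumer surplus = 288

Equilibrium: 324 - 4p = -366 + 6p gives p* = 69, q* = 48.
Demand choke price (qd = 0): p = 81.
CS = ½(81 − 69)(48) = 288.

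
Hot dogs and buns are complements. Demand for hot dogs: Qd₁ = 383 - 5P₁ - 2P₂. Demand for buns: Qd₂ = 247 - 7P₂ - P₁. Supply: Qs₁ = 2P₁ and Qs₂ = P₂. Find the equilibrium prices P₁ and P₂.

P₁ = 1285/27, P₂ = 673/27

Market 1: 383 - 5P₁ - 2P₂ = 2P₁ → 7P₁ + 2P₂ = 383.
Market 2: 8P₂ + P₁ = 247.
Eliminating P₂: 8×(1) − 2×(2) gives 54P₁ = 2570, so P₁ = 1285/27.
Back-substitute into (2): P₂ = (247 − 1×1285/27) / 8 = 673/27.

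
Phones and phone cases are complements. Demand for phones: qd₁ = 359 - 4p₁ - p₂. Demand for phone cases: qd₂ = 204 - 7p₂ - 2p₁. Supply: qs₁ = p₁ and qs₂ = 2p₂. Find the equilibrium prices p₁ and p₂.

p₁ = 3027/43, p₂ = 302/43

Market 1: 359 - 4p₁ - p₂ = p₁ → 5p₁ + p₂ = 359.
Market 2: 9p₂ + 2p₁ = 204.
Eliminating p₂: 9×(1) − 1×(2) gives 43p₁ = 3027, so p₁ = 3027/43.
Back-substitute into (2): p₂ = (204 − 2×3027/43) / 9 = 302/43.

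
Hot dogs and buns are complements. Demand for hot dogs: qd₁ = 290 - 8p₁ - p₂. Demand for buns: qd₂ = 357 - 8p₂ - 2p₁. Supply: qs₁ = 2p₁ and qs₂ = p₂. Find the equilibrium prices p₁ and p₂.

Market 1: 290 - 8p₁ - p₂ = 2p₁ → 10p₁ + p₂ = 290.
Market 2: 9p₂ + 2p₁ = 357.
Eliminating p₂: 9×(1) − 1×(2) gives 88p₁ = 2253, so p₁ = 2253/88.
Back-substitute into (2): p₂ = (357 − 2×2253/88) / 9 = 1495/44.

p₁ = 2253/88, p₂ = 1495/44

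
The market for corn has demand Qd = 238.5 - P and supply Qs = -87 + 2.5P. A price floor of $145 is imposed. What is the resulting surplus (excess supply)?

Equilibrium price would be P* = 93, so the floor at 145 binds.
At P = 145: Qd = 93.5, Qs = 275.5.
Surplus = 275.5 − 93.5 = 182.

Surplus = 182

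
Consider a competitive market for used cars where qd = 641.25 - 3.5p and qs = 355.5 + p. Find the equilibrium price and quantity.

Set qd = qs: 641.25 - 3.5p = 355.5 + p.
285.75 = 4.5p, so p* = 63.5.
q* = 641.25 − 3.5(63.5) = 419.

p* = 63.5, q* = 419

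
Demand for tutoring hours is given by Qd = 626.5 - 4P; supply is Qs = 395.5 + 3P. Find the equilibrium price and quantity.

Set Qd = Qs: 626.5 - 4P = 395.5 + 3P.
231 = 7P, so P* = 33.
Q* = 626.5 − 4(33) = 494.5.

P* = 33, Q* = 494.5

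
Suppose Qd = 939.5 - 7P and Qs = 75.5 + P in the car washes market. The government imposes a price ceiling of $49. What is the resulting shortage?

Shortage = 472

Equilibrium price would be P* = 108, so the ceiling at 49 binds.
At P = 49: Qd = 939.5 − 7(49) = 596.5, Qs = 75.5 + 1(49) = 124.5.
Shortage = 596.5 − 124.5 = 472.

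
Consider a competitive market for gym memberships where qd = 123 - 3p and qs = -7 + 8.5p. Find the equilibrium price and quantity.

p* = 260/23, q* = 2049/23

Set qd = qs: 123 - 3p = -7 + 8.5p.
130 = 11.5p, so p* = 260/23.
q* = 123 − 3(260/23) = 2049/23.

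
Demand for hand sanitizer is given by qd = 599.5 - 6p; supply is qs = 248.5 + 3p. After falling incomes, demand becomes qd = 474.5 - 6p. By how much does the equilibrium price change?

Δp = -125/9

Original equilibrium: p* = 39, q* = 365.5.
New equilibrium: 474.5 - 6p = 248.5 + 3p, so 226 = 9p and p' = 226/9; q' = 474.5 − 6(226/9) = 1943/6.
Change in price: 226/9 − 39 = -125/9.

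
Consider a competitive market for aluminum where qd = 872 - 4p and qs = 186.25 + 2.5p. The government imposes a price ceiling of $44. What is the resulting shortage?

Equilibrium price would be p* = 105.5, so the ceiling at 44 binds.
At p = 44: qd = 872 − 4(44) = 696, qs = 186.25 + 2.5(44) = 296.25.
Shortage = 696 − 296.25 = 399.75.

Shortage = 399.75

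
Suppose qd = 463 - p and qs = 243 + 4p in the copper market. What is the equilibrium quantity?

q* = 419

Set qd = qs: 463 - p = 243 + 4p.
220 = 5p, so p* = 44.
q* = 463 − 1(44) = 419.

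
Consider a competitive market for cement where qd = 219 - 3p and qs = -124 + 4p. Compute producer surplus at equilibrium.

Equilibrium: 219 - 3p = -124 + 4p gives p* = 49, q* = 72.
Supply starts at p = 31 (where qs = 0).
PS = ½(49 − 31)(72) = 648.

Producer surplus = 648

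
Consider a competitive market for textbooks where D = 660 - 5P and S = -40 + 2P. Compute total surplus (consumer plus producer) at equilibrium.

Total surplus = 8960

Equilibrium: 660 - 5P = -40 + 2P gives P* = 100, Q* = 160.
Demand choke price: P = 132; supply starts at P = 20.
CS = ½(132 − 100)(160) = 2560; PS = ½(100 − 20)(160) = 6400.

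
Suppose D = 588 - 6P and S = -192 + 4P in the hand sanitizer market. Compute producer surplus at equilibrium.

Producer surplus = 1800

Equilibrium: 588 - 6P = -192 + 4P gives P* = 78, Q* = 120.
Supply starts at P = 48 (where S = 0).
PS = ½(78 − 48)(120) = 1800.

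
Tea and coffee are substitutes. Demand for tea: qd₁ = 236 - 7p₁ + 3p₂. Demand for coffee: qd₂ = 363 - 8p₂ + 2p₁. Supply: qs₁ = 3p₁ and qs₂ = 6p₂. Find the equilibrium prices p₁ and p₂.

Market 1: 236 - 7p₁ + 3p₂ = 3p₁ → 10p₁ - 3p₂ = 236.
Market 2: 14p₂ - 2p₁ = 363.
Eliminating p₂: 14×(1) + 3×(2) gives 134p₁ = 4393, so p₁ = 4393/134.
Back-substitute into (2): p₂ = (363 + 2×4393/134) / 14 = 2051/67.

p₁ = 4393/134, p₂ = 2051/67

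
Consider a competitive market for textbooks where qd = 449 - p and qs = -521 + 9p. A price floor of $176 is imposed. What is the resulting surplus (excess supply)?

Surplus = 790

Equilibrium price would be p* = 97, so the floor at 176 binds.
At p = 176: qd = 273, qs = 1063.
Surplus = 1063 − 273 = 790.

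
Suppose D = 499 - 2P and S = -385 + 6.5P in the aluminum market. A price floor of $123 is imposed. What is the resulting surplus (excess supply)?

Surplus = 161.5

Equilibrium price would be P* = 104, so the floor at 123 binds.
At P = 123: D = 253, S = 414.5.
Surplus = 414.5 − 253 = 161.5.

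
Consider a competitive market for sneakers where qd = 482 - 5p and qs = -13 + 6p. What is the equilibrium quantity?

q* = 257

Set qd = qs: 482 - 5p = -13 + 6p.
495 = 11p, so p* = 45.
q* = 482 − 5(45) = 257.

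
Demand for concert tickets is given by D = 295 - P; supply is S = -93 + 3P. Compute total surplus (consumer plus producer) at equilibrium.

Total surplus = 26136

Equilibrium: 295 - P = -93 + 3P gives P* = 97, Q* = 198.
Demand choke price: P = 295; supply starts at P = 31.
CS = ½(295 − 97)(198) = 19602; PS = ½(97 − 31)(198) = 6534.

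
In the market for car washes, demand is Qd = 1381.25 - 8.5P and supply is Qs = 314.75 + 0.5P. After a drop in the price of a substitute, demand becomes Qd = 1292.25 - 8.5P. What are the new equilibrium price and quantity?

P' = 1955/18, Q' = 6643/18

Original equilibrium: P* = 118.5, Q* = 374.
New equilibrium: 1292.25 - 8.5P = 314.75 + 0.5P, so 977.5 = 9P and P' = 1955/18; Q' = 1292.25 − 8.5(1955/18) = 6643/18.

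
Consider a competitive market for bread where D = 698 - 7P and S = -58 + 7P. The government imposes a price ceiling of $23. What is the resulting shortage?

Equilibrium price would be P* = 54, so the ceiling at 23 binds.
At P = 23: D = 698 − 7(23) = 537, S = -58 + 7(23) = 103.
Shortage = 537 − 103 = 434.

Shortage = 434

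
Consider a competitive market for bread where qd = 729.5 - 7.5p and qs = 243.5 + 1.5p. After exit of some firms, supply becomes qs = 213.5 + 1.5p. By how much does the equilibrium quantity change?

Δq = -25

Original equilibrium: p* = 54, q* = 324.5.
New equilibrium: 729.5 - 7.5p = 213.5 + 1.5p, so 516 = 9p and p' = 172/3; q' = 729.5 − 7.5(172/3) = 299.5.
Change in quantity: 299.5 − 324.5 = -25.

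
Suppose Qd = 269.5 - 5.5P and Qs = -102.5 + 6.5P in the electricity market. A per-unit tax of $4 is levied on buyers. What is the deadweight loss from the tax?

Pre-tax equilibrium: P* = 31, Q* = 99.
Tax on buyers shifts demand to Qd = 269.5 − 5.5(P + 4) = 247.5 - 5.5P.
247.5 - 5.5P = -102.5 + 6.5P gives seller price Ps = 175/6; buyers pay Pb = 175/6 + 4 = 199/6.
New quantity: Q = 269.5 − 5.5(199/6) = 1045/12.
DWL = ½ × 4 × (99 − 1045/12) = 143/6.

Deadweight loss = 143/6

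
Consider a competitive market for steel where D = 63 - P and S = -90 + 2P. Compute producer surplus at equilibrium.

Producer surplus = 36

Equilibrium: 63 - P = -90 + 2P gives P* = 51, Q* = 12.
Supply starts at P = 45 (where S = 0).
PS = ½(51 − 45)(12) = 36.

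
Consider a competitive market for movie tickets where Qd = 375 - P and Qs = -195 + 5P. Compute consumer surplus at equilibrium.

Consumer surplus = 39200

Equilibrium: 375 - P = -195 + 5P gives P* = 95, Q* = 280.
Demand choke price (Qd = 0): P = 375.
CS = ½(375 − 95)(280) = 39200.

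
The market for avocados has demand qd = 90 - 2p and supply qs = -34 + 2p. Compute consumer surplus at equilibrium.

Consumer surplus = 196

Equilibrium: 90 - 2p = -34 + 2p gives p* = 31, q* = 28.
Demand choke price (qd = 0): p = 45.
CS = ½(45 − 31)(28) = 196.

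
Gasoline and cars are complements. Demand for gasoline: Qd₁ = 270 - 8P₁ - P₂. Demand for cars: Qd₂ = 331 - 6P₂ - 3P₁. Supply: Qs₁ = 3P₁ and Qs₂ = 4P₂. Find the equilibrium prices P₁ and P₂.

Market 1: 270 - 8P₁ - P₂ = 3P₁ → 11P₁ + P₂ = 270.
Market 2: 10P₂ + 3P₁ = 331.
Eliminating P₂: 10×(1) − 1×(2) gives 107P₁ = 2369, so P₁ = 2369/107.
Back-substitute into (2): P₂ = (331 − 3×2369/107) / 10 = 2831/107.

P₁ = 2369/107, P₂ = 2831/107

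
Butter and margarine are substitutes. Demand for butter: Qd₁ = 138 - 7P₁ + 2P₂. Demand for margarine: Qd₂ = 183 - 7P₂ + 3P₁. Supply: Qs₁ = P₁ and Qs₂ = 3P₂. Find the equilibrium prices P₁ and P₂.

P₁ = 873/37, P₂ = 939/37

Market 1: 138 - 7P₁ + 2P₂ = P₁ → 8P₁ - 2P₂ = 138.
Market 2: 10P₂ - 3P₁ = 183.
Eliminating P₂: 10×(1) + 2×(2) gives 74P₁ = 1746, so P₁ = 873/37.
Back-substitute into (2): P₂ = (183 + 3×873/37) / 10 = 939/37.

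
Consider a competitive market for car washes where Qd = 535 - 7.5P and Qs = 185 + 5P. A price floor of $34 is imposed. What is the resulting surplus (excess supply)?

Equilibrium price would be P* = 28, so the floor at 34 binds.
At P = 34: Qd = 280, Qs = 355.
Surplus = 355 − 280 = 75.

Surplus = 75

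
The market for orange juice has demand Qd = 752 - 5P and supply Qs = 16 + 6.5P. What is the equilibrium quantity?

Q* = 432

Set Qd = Qs: 752 - 5P = 16 + 6.5P.
736 = 11.5P, so P* = 64.
Q* = 752 − 5(64) = 432.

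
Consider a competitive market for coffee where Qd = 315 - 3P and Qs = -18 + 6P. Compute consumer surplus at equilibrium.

Equilibrium: 315 - 3P = -18 + 6P gives P* = 37, Q* = 204.
Demand choke price (Qd = 0): P = 105.
CS = ½(105 − 37)(204) = 6936.

Consumer surplus = 6936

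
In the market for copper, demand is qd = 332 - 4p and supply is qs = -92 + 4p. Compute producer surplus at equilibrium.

Producer surplus = 1800

Equilibrium: 332 - 4p = -92 + 4p gives p* = 53, q* = 120.
Supply starts at p = 23 (where qs = 0).
PS = ½(53 − 23)(120) = 1800.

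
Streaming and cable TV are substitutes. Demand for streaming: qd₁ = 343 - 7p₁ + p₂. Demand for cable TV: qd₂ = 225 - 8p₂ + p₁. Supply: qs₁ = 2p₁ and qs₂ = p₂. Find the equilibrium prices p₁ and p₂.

Market 1: 343 - 7p₁ + p₂ = 2p₁ → 9p₁ - p₂ = 343.
Market 2: 9p₂ - p₁ = 225.
Eliminating p₂: 9×(1) + 1×(2) gives 80p₁ = 3312, so p₁ = 41.4.
Back-substitute into (2): p₂ = (225 + 1×41.4) / 9 = 29.6.

p₁ = 41.4, p₂ = 29.6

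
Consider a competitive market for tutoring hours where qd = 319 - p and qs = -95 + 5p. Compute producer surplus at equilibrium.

Producer surplus = 6250

Equilibrium: 319 - p = -95 + 5p gives p* = 69, q* = 250.
Supply starts at p = 19 (where qs = 0).
PS = ½(69 − 19)(250) = 6250.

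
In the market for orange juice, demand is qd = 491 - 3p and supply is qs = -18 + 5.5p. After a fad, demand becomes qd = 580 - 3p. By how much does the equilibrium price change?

Original equilibrium: p* = 1018/17, q* = 5293/17.
New equilibrium: 580 - 3p = -18 + 5.5p, so 598 = 8.5p and p' = 1196/17; q' = 580 − 3(1196/17) = 6272/17.
Change in price: 1196/17 − 1018/17 = 178/17.

Δp = 178/17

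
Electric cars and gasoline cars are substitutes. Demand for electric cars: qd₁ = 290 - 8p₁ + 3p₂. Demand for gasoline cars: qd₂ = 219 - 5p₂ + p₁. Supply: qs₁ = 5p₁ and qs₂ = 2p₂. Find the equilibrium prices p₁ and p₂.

p₁ = 2687/88, p₂ = 3137/88

Market 1: 290 - 8p₁ + 3p₂ = 5p₁ → 13p₁ - 3p₂ = 290.
Market 2: 7p₂ - p₁ = 219.
Eliminating p₂: 7×(1) + 3×(2) gives 88p₁ = 2687, so p₁ = 2687/88.
Back-substitute into (2): p₂ = (219 + 1×2687/88) / 7 = 3137/88.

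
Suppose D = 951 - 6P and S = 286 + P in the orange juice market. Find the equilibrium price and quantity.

Set D = S: 951 - 6P = 286 + P.
665 = 7P, so P* = 95.
Q* = 951 − 6(95) = 381.

P* = 95, Q* = 381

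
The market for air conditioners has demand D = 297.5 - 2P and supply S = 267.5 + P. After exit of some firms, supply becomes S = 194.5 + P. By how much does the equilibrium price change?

ΔP = 73/3

Original equilibrium: P* = 10, Q* = 277.5.
New equilibrium: 297.5 - 2P = 194.5 + P, so 103 = 3P and P' = 103/3; Q' = 297.5 − 2(103/3) = 1373/6.
Change in price: 103/3 − 10 = 73/3.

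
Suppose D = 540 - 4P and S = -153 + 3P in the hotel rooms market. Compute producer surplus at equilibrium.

Equilibrium: 540 - 4P = -153 + 3P gives P* = 99, Q* = 144.
Supply starts at P = 51 (where S = 0).
PS = ½(99 − 51)(144) = 3456.

Producer surplus = 3456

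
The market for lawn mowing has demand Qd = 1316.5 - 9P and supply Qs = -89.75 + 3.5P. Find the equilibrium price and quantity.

Set Qd = Qs: 1316.5 - 9P = -89.75 + 3.5P.
1406.25 = 12.5P, so P* = 112.5.
Q* = 1316.5 − 9(112.5) = 304.

P* = 112.5, Q* = 304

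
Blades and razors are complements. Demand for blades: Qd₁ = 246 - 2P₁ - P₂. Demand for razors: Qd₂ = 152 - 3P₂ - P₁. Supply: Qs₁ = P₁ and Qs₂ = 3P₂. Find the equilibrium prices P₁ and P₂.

P₁ = 1324/17, P₂ = 210/17

Market 1: 246 - 2P₁ - P₂ = P₁ → 3P₁ + P₂ = 246.
Market 2: 6P₂ + P₁ = 152.
Eliminating P₂: 6×(1) − 1×(2) gives 17P₁ = 1324, so P₁ = 1324/17.
Back-substitute into (2): P₂ = (152 − 1×1324/17) / 6 = 210/17.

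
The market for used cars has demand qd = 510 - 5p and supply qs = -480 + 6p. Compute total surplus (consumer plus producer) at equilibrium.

Total surplus = 660

Equilibrium: 510 - 5p = -480 + 6p gives p* = 90, q* = 60.
Demand choke price: p = 102; supply starts at p = 80.
CS = ½(102 − 90)(60) = 360; PS = ½(90 − 80)(60) = 300.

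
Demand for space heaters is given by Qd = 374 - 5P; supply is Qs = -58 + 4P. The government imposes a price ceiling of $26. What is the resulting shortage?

Equilibrium price would be P* = 48, so the ceiling at 26 binds.
At P = 26: Qd = 374 − 5(26) = 244, Qs = -58 + 4(26) = 46.
Shortage = 244 − 46 = 198.

Shortage = 198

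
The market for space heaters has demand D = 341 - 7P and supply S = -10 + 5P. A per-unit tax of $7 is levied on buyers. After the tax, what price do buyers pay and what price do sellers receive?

Buyers pay 193/6, sellers receive 151/6

Pre-tax equilibrium: P* = 29.25, Q* = 136.25.
Tax on buyers shifts demand to D = 341 − 7(P + 7) = 292 - 7P.
292 - 7P = -10 + 5P gives seller price Ps = 151/6; buyers pay Pb = 151/6 + 7 = 193/6.
New quantity: Q = 341 − 7(193/6) = 695/6.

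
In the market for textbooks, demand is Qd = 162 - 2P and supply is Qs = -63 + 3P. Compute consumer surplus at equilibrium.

Equilibrium: 162 - 2P = -63 + 3P gives P* = 45, Q* = 72.
Demand choke price (Qd = 0): P = 81.
CS = ½(81 − 45)(72) = 1296.

Consumer surplus = 1296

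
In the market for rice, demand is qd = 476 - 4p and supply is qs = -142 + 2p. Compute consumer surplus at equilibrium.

Equilibrium: 476 - 4p = -142 + 2p gives p* = 103, q* = 64.
Demand choke price (qd = 0): p = 119.
CS = ½(119 − 103)(64) = 512.

Consumer surplus = 512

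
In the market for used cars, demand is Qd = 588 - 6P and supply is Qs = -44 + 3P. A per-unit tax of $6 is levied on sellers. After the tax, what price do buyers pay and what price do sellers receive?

Buyers pay 650/9, sellers receive 596/9

Pre-tax equilibrium: P* = 632/9, Q* = 500/3.
Tax on sellers shifts supply to Qs = -44 + 3(P − 6) = -62 + 3P.
588 - 6P = -62 + 3P gives buyer price Pb = 650/9; sellers receive Ps = 650/9 − 6 = 596/9.
New quantity: Q = 588 − 6(650/9) = 464/3.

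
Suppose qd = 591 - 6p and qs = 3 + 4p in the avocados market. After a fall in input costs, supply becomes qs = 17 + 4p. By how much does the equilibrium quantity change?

Original equilibrium: p* = 58.8, q* = 238.2.
New equilibrium: 591 - 6p = 17 + 4p, so 574 = 10p and p' = 57.4; q' = 591 − 6(57.4) = 246.6.
Change in quantity: 246.6 − 238.2 = 8.4.

Δq = 8.4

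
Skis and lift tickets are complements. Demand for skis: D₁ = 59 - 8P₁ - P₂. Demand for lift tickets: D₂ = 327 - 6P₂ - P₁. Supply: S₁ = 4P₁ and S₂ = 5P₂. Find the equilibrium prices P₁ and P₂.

Market 1: 59 - 8P₁ - P₂ = 4P₁ → 12P₁ + P₂ = 59.
Market 2: 11P₂ + P₁ = 327.
Eliminating P₂: 11×(1) − 1×(2) gives 131P₁ = 322, so P₁ = 322/131.
Back-substitute into (2): P₂ = (327 − 1×322/131) / 11 = 3865/131.

P₁ = 322/131, P₂ = 3865/131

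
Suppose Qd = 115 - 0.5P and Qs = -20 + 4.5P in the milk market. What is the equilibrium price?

P* = 27

Set Qd = Qs: 115 - 0.5P = -20 + 4.5P.
135 = 5P, so P* = 27.
Q* = 115 − 0.5(27) = 101.5.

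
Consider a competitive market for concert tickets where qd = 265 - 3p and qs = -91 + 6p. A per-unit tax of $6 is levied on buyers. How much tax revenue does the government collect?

Pre-tax equilibrium: p* = 356/9, q* = 439/3.
Tax on buyers shifts demand to qd = 265 − 3(p + 6) = 247 - 3p.
247 - 3p = -91 + 6p gives seller price ps = 338/9; buyers pay pb = 338/9 + 6 = 392/9.
New quantity: q = 265 − 3(392/9) = 403/3.
Revenue = 6 × 403/3 = 806.

Tax revenue = 806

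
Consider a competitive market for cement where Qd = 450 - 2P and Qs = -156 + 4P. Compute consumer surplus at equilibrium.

Equilibrium: 450 - 2P = -156 + 4P gives P* = 101, Q* = 248.
Demand choke price (Qd = 0): P = 225.
CS = ½(225 − 101)(248) = 15376.

Consumer surplus = 15376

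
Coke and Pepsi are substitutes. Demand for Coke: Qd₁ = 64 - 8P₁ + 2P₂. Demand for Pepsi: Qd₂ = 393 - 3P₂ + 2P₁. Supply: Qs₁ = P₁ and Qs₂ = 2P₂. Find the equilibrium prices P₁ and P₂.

P₁ = 1106/41, P₂ = 3665/41

Market 1: 64 - 8P₁ + 2P₂ = P₁ → 9P₁ - 2P₂ = 64.
Market 2: 5P₂ - 2P₁ = 393.
Eliminating P₂: 5×(1) + 2×(2) gives 41P₁ = 1106, so P₁ = 1106/41.
Back-substitute into (2): P₂ = (393 + 2×1106/41) / 5 = 3665/41.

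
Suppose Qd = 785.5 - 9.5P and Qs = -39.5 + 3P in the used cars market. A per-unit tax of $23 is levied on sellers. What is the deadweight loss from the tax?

Pre-tax equilibrium: P* = 66, Q* = 158.5.
Tax on sellers shifts supply to Qs = -39.5 + 3(P − 23) = -108.5 + 3P.
785.5 - 9.5P = -108.5 + 3P gives buyer price Pb = 71.52; sellers receive Ps = 71.52 − 23 = 48.52.
New quantity: Q = 785.5 − 9.5(71.52) = 106.06.
DWL = ½ × 23 × (158.5 − 106.06) = 603.06.

Deadweight loss = 603.06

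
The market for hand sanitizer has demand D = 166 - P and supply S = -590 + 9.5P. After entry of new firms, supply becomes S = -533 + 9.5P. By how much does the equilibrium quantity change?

ΔQ = 38/7

Original equilibrium: P* = 72, Q* = 94.
New equilibrium: 166 - P = -533 + 9.5P, so 699 = 10.5P and P' = 466/7; Q' = 166 − 1(466/7) = 696/7.
Change in quantity: 696/7 − 94 = 38/7.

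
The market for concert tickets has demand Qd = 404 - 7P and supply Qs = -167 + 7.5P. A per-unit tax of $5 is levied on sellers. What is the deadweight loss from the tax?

Pre-tax equilibrium: P* = 1142/29, Q* = 3722/29.
Tax on sellers shifts supply to Qs = -167 + 7.5(P − 5) = -204.5 + 7.5P.
404 - 7P = -204.5 + 7.5P gives buyer price Pb = 1217/29; sellers receive Ps = 1217/29 − 5 = 1072/29.
New quantity: Q = 404 − 7(1217/29) = 3197/29.
DWL = ½ × 5 × (3722/29 − 3197/29) = 2625/58.

Deadweight loss = 2625/58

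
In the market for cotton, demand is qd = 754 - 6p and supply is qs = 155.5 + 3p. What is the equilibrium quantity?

q* = 355

Set qd = qs: 754 - 6p = 155.5 + 3p.
598.5 = 9p, so p* = 66.5.
q* = 754 − 6(66.5) = 355.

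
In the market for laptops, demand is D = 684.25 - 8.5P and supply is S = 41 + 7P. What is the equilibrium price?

Set D = S: 684.25 - 8.5P = 41 + 7P.
643.25 = 15.5P, so P* = 41.5.
Q* = 684.25 − 8.5(41.5) = 331.5.

P* = 41.5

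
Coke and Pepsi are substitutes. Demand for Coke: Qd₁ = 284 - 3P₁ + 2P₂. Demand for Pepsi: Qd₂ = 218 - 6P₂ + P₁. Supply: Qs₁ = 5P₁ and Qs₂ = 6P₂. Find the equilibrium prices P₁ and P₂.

Market 1: 284 - 3P₁ + 2P₂ = 5P₁ → 8P₁ - 2P₂ = 284.
Market 2: 12P₂ - P₁ = 218.
Eliminating P₂: 12×(1) + 2×(2) gives 94P₁ = 3844, so P₁ = 1922/47.
Back-substitute into (2): P₂ = (218 + 1×1922/47) / 12 = 1014/47.

P₁ = 1922/47, P₂ = 1014/47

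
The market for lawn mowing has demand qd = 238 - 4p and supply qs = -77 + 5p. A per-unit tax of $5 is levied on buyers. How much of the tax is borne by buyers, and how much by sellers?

Buyers bear 25/9, sellers bear 20/9

Pre-tax equilibrium: p* = 35, q* = 98.
Tax on buyers shifts demand to qd = 238 − 4(p + 5) = 218 - 4p.
218 - 4p = -77 + 5p gives seller price ps = 295/9; buyers pay pb = 295/9 + 5 = 340/9.
New quantity: q = 238 − 4(340/9) = 782/9.
Buyer burden = 340/9 − 35 = 25/9; seller burden = 35 − 295/9 = 20/9.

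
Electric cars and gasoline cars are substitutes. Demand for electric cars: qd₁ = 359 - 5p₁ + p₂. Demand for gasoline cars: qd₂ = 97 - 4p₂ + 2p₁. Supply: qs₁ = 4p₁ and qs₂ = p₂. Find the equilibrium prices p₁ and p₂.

p₁ = 44, p₂ = 37

Market 1: 359 - 5p₁ + p₂ = 4p₁ → 9p₁ - p₂ = 359.
Market 2: 5p₂ - 2p₁ = 97.
Eliminating p₂: 5×(1) + 1×(2) gives 43p₁ = 1892, so p₁ = 44.
Back-substitute into (2): p₂ = (97 + 2×44) / 5 = 37.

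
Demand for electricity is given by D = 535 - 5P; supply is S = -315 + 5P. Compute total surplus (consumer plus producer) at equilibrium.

Total surplus = 2420

Equilibrium: 535 - 5P = -315 + 5P gives P* = 85, Q* = 110.
Demand choke price: P = 107; supply starts at P = 63.
CS = ½(107 − 85)(110) = 1210; PS = ½(85 − 63)(110) = 1210.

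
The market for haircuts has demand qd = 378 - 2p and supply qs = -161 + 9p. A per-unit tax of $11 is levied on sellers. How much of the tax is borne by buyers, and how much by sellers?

Pre-tax equilibrium: p* = 49, q* = 280.
Tax on sellers shifts supply to qs = -161 + 9(p − 11) = -260 + 9p.
378 - 2p = -260 + 9p gives buyer price pb = 58; sellers receive ps = 58 − 11 = 47.
New quantity: q = 378 − 2(58) = 262.
Buyer burden = 58 − 49 = 9; seller burden = 49 − 47 = 2.

Buyers bear $9, sellers bear $2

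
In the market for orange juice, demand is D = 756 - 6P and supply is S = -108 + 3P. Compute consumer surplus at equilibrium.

Equilibrium: 756 - 6P = -108 + 3P gives P* = 96, Q* = 180.
Demand choke price (D = 0): P = 126.
CS = ½(126 − 96)(180) = 2700.

Consumer surplus = 2700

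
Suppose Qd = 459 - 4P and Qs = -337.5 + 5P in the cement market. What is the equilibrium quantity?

Set Qd = Qs: 459 - 4P = -337.5 + 5P.
796.5 = 9P, so P* = 88.5.
Q* = 459 − 4(88.5) = 105.

Q* = 105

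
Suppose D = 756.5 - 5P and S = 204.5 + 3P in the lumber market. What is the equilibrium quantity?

Q* = 411.5

Set D = S: 756.5 - 5P = 204.5 + 3P.
552 = 8P, so P* = 69.
Q* = 756.5 − 5(69) = 411.5.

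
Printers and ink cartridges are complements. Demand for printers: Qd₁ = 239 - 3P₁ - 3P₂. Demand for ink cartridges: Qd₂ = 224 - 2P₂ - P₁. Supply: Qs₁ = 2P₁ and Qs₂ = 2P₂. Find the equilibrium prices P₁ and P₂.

P₁ = 284/17, P₂ = 881/17

Market 1: 239 - 3P₁ - 3P₂ = 2P₁ → 5P₁ + 3P₂ = 239.
Market 2: 4P₂ + P₁ = 224.
Eliminating P₂: 4×(1) − 3×(2) gives 17P₁ = 284, so P₁ = 284/17.
Back-substitute into (2): P₂ = (224 − 1×284/17) / 4 = 881/17.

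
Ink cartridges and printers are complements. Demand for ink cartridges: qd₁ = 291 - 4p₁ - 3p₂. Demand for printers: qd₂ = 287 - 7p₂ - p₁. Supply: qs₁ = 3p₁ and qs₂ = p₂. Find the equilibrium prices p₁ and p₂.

Market 1: 291 - 4p₁ - 3p₂ = 3p₁ → 7p₁ + 3p₂ = 291.
Market 2: 8p₂ + p₁ = 287.
Eliminating p₂: 8×(1) − 3×(2) gives 53p₁ = 1467, so p₁ = 1467/53.
Back-substitute into (2): p₂ = (287 − 1×1467/53) / 8 = 1718/53.

p₁ = 1467/53, p₂ = 1718/53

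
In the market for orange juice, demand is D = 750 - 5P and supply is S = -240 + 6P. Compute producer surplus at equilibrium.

Equilibrium: 750 - 5P = -240 + 6P gives P* = 90, Q* = 300.
Supply starts at P = 40 (where S = 0).
PS = ½(90 − 40)(300) = 7500.

Producer surplus = 7500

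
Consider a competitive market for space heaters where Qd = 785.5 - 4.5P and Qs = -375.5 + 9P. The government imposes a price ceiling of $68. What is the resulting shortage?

Shortage = 243

Equilibrium price would be P* = 86, so the ceiling at 68 binds.
At P = 68: Qd = 785.5 − 4.5(68) = 479.5, Qs = -375.5 + 9(68) = 236.5.
Shortage = 479.5 − 236.5 = 243.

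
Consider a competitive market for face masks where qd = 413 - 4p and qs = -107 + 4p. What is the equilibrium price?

Set qd = qs: 413 - 4p = -107 + 4p.
520 = 8p, so p* = 65.
q* = 413 − 4(65) = 153.

p* = 65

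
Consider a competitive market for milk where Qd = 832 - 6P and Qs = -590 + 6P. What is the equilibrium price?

P* = 118.5

Set Qd = Qs: 832 - 6P = -590 + 6P.
1422 = 12P, so P* = 118.5.
Q* = 832 − 6(118.5) = 121.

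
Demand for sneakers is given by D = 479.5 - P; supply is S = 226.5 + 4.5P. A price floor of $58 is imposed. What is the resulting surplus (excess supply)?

Surplus = 66

Equilibrium price would be P* = 46, so the floor at 58 binds.
At P = 58: D = 421.5, S = 487.5.
Surplus = 487.5 − 421.5 = 66.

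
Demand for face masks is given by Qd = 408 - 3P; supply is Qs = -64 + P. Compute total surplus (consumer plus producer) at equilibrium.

Equilibrium: 408 - 3P = -64 + P gives P* = 118, Q* = 54.
Demand choke price: P = 136; supply starts at P = 64.
CS = ½(136 − 118)(54) = 486; PS = ½(118 − 64)(54) = 1458.

Total surplus = 1944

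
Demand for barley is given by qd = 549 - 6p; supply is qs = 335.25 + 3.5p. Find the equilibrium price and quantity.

p* = 22.5, q* = 414

Set qd = qs: 549 - 6p = 335.25 + 3.5p.
213.75 = 9.5p, so p* = 22.5.
q* = 549 − 6(22.5) = 414.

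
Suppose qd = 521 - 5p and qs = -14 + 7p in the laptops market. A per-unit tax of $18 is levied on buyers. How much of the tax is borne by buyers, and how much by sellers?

Buyers bear $10.5, sellers bear $7.5

Pre-tax equilibrium: p* = 535/12, q* = 3577/12.
Tax on buyers shifts demand to qd = 521 − 5(p + 18) = 431 - 5p.
431 - 5p = -14 + 7p gives seller price ps = 445/12; buyers pay pb = 445/12 + 18 = 661/12.
New quantity: q = 521 − 5(661/12) = 2947/12.
Buyer burden = 661/12 − 535/12 = 10.5; seller burden = 535/12 − 445/12 = 7.5.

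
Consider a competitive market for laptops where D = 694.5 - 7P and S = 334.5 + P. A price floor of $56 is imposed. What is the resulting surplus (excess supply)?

Surplus = 88

Equilibrium price would be P* = 45, so the floor at 56 binds.
At P = 56: D = 302.5, S = 390.5.
Surplus = 390.5 − 302.5 = 88.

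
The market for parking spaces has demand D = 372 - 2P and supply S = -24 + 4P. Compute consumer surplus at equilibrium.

Equilibrium: 372 - 2P = -24 + 4P gives P* = 66, Q* = 240.
Demand choke price (D = 0): P = 186.
CS = ½(186 − 66)(240) = 14400.

Consumer surplus = 14400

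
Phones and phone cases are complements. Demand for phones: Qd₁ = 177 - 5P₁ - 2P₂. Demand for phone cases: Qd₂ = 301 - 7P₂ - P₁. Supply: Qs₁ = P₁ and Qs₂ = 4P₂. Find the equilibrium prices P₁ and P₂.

Market 1: 177 - 5P₁ - 2P₂ = P₁ → 6P₁ + 2P₂ = 177.
Market 2: 11P₂ + P₁ = 301.
Eliminating P₂: 11×(1) − 2×(2) gives 64P₁ = 1345, so P₁ = 21.015625.
Back-substitute into (2): P₂ = (301 − 1×21.015625) / 11 = 25.453125.

P₁ = 21.015625, P₂ = 25.453125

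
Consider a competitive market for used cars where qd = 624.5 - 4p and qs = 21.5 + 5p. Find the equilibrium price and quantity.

p* = 67, q* = 356.5

Set qd = qs: 624.5 - 4p = 21.5 + 5p.
603 = 9p, so p* = 67.
q* = 624.5 − 4(67) = 356.5.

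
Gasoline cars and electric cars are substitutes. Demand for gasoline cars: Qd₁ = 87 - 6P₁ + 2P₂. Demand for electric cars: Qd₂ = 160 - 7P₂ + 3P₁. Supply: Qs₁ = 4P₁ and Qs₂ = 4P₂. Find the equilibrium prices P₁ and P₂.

P₁ = 1277/104, P₂ = 1861/104

Market 1: 87 - 6P₁ + 2P₂ = 4P₁ → 10P₁ - 2P₂ = 87.
Market 2: 11P₂ - 3P₁ = 160.
Eliminating P₂: 11×(1) + 2×(2) gives 104P₁ = 1277, so P₁ = 1277/104.
Back-substitute into (2): P₂ = (160 + 3×1277/104) / 11 = 1861/104.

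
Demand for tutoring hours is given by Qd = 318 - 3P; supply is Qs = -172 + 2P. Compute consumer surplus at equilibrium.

Equilibrium: 318 - 3P = -172 + 2P gives P* = 98, Q* = 24.
Demand choke price (Qd = 0): P = 106.
CS = ½(106 − 98)(24) = 96.

Consumer surplus = 96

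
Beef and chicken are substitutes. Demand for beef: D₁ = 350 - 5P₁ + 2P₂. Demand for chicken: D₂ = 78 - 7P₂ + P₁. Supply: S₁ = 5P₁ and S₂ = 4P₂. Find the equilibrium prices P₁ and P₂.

Market 1: 350 - 5P₁ + 2P₂ = 5P₁ → 10P₁ - 2P₂ = 350.
Market 2: 11P₂ - P₁ = 78.
Eliminating P₂: 11×(1) + 2×(2) gives 108P₁ = 4006, so P₁ = 2003/54.
Back-substitute into (2): P₂ = (78 + 1×2003/54) / 11 = 565/54.

P₁ = 2003/54, P₂ = 565/54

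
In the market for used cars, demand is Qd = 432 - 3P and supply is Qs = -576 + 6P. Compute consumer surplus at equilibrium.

Consumer surplus = 1536

Equilibrium: 432 - 3P = -576 + 6P gives P* = 112, Q* = 96.
Demand choke price (Qd = 0): P = 144.
CS = ½(144 − 112)(96) = 1536.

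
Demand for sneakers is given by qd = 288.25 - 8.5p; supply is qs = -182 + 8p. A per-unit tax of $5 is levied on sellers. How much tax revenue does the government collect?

Pre-tax equilibrium: p* = 28.5, q* = 46.
Tax on sellers shifts supply to qs = -182 + 8(p − 5) = -222 + 8p.
288.25 - 8.5p = -222 + 8p gives buyer price pb = 2041/66; sellers receive ps = 2041/66 − 5 = 1711/66.
New quantity: q = 288.25 − 8.5(2041/66) = 838/33.
Revenue = 5 × 838/33 = 4190/33.

Tax revenue = 4190/33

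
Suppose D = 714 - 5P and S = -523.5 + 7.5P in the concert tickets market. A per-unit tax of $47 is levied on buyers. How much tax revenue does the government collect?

Tax revenue = 3666

Pre-tax equilibrium: P* = 99, Q* = 219.
Tax on buyers shifts demand to D = 714 − 5(P + 47) = 479 - 5P.
479 - 5P = -523.5 + 7.5P gives seller price Ps = 80.2; buyers pay Pb = 80.2 + 47 = 127.2.
New quantity: Q = 714 − 5(127.2) = 78.
Revenue = 47 × 78 = 3666.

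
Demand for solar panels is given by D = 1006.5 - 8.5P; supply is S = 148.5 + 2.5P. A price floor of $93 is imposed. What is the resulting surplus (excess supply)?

Surplus = 165

Equilibrium price would be P* = 78, so the floor at 93 binds.
At P = 93: D = 216, S = 381.
Surplus = 381 − 216 = 165.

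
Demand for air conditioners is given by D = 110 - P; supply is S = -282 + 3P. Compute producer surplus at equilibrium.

Equilibrium: 110 - P = -282 + 3P gives P* = 98, Q* = 12.
Supply starts at P = 94 (where S = 0).
PS = ½(98 − 94)(12) = 24.

Producer surplus = 24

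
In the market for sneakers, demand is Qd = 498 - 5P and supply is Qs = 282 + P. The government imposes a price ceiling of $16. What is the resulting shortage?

Equilibrium price would be P* = 36, so the ceiling at 16 binds.
At P = 16: Qd = 498 − 5(16) = 418, Qs = 282 + 1(16) = 298.
Shortage = 418 − 298 = 120.

Shortage = 120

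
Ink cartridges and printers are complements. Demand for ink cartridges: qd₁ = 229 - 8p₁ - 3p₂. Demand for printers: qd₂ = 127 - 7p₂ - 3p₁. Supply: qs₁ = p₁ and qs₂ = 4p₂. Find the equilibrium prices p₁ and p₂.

p₁ = 1069/45, p₂ = 76/15

Market 1: 229 - 8p₁ - 3p₂ = p₁ → 9p₁ + 3p₂ = 229.
Market 2: 11p₂ + 3p₁ = 127.
Eliminating p₂: 11×(1) − 3×(2) gives 90p₁ = 2138, so p₁ = 1069/45.
Back-substitute into (2): p₂ = (127 − 3×1069/45) / 11 = 76/15.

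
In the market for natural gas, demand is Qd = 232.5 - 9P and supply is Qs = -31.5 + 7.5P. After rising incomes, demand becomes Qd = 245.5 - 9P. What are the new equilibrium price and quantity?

Original equilibrium: P* = 16, Q* = 88.5.
New equilibrium: 245.5 - 9P = -31.5 + 7.5P, so 277 = 16.5P and P' = 554/33; Q' = 245.5 − 9(554/33) = 2077/22.

P' = 554/33, Q' = 2077/22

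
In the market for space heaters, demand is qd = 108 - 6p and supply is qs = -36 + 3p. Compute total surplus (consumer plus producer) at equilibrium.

Total surplus = 36

Equilibrium: 108 - 6p = -36 + 3p gives p* = 16, q* = 12.
Demand choke price: p = 18; supply starts at p = 12.
CS = ½(18 − 16)(12) = 12; PS = ½(16 − 12)(12) = 24.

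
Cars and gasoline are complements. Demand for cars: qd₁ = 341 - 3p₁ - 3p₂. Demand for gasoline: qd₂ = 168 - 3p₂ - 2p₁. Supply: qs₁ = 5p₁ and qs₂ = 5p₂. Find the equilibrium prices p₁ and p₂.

p₁ = 1112/29, p₂ = 331/29

Market 1: 341 - 3p₁ - 3p₂ = 5p₁ → 8p₁ + 3p₂ = 341.
Market 2: 8p₂ + 2p₁ = 168.
Eliminating p₂: 8×(1) − 3×(2) gives 58p₁ = 2224, so p₁ = 1112/29.
Back-substitute into (2): p₂ = (168 − 2×1112/29) / 8 = 331/29.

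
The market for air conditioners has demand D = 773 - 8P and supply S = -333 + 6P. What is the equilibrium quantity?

Set D = S: 773 - 8P = -333 + 6P.
1106 = 14P, so P* = 79.
Q* = 773 − 8(79) = 141.

Q* = 141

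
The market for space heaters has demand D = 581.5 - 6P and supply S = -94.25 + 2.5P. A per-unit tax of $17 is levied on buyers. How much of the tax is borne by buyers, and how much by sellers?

Buyers bear $5, sellers bear $12

Pre-tax equilibrium: P* = 79.5, Q* = 104.5.
Tax on buyers shifts demand to D = 581.5 − 6(P + 17) = 479.5 - 6P.
479.5 - 6P = -94.25 + 2.5P gives seller price Ps = 67.5; buyers pay Pb = 67.5 + 17 = 84.5.
New quantity: Q = 581.5 − 6(84.5) = 74.5.
Buyer burden = 84.5 − 79.5 = 5; seller burden = 79.5 − 67.5 = 12.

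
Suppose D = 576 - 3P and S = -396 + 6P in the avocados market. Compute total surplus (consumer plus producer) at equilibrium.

Equilibrium: 576 - 3P = -396 + 6P gives P* = 108, Q* = 252.
Demand choke price: P = 192; supply starts at P = 66.
CS = ½(192 − 108)(252) = 10584; PS = ½(108 − 66)(252) = 5292.

Total surplus = 15876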